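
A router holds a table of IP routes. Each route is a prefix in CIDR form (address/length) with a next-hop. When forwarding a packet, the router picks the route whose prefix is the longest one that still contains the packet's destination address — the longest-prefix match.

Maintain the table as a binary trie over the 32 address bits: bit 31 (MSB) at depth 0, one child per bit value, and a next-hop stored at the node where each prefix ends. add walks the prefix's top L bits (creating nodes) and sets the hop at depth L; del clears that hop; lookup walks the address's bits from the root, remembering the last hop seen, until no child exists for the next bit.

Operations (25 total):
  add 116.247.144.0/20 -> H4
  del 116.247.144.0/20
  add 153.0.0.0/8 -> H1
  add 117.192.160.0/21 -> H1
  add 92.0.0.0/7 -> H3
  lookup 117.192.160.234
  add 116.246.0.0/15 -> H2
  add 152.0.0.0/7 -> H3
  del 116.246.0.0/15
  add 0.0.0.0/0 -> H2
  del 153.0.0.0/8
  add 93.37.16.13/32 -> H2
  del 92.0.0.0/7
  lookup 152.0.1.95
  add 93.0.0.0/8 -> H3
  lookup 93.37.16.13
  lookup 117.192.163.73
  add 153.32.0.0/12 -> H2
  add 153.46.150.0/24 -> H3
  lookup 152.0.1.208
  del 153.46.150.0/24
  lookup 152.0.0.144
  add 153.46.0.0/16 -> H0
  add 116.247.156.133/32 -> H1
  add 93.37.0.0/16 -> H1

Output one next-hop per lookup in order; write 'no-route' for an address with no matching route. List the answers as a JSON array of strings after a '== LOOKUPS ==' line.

Apply in order:
  + 116.247.144.0/20 (H4) depth=20
  del 116.247.144.0/20 (clear depth 20)
  + 153.0.0.0/8 (H1) depth=8
  + 117.192.160.0/21 (H1) depth=21
  + 92.0.0.0/7 (H3) depth=7
  ? 117.192.160.234  path d0:-→d1:-→d2:-→d3:-→d4:-→d5:-→d6:-→d7:-→d8:-→d9:-→d10:-→d11:-→d12:-→d13:-→d14:-→d15:-→d16:-→d17:-→d18:-→d19:-→d20:-→d21:H1  best=H1
  + 116.246.0.0/15 (H2) depth=15
  + 152.0.0.0/7 (H3) depth=7
  del 116.246.0.0/15 (clear depth 15)
  + 0.0.0.0/0 (H2) depth=0
  del 153.0.0.0/8 (clear depth 8)
  + 93.37.16.13/32 (H2) depth=32
  del 92.0.0.0/7 (clear depth 7)
  ? 152.0.1.95  path d0:H2→d1:-→d2:-→d3:-→d4:-→d5:-→d6:-→d7:H3  best=H3
  + 93.0.0.0/8 (H3) depth=8
  ? 93.37.16.13  path d0:H2→d1:-→d2:-→d3:-→d4:-→d5:-→d6:-→d7:-→d8:H3→d9:-→d10:-→d11:-→d12:-→d13:-→d14:-→d15:-→d16:-→d17:-→d18:-→d19:-→d20:-→d21:-→d22:-→d23:-→d24:-→d25:-→d26:-→d27:-→d28:-→d29:-→d30:-→d31:-→d32:H2  best=H2
  ? 117.192.163.73  path d0:H2→d1:-→d2:-→d3:-→d4:-→d5:-→d6:-→d7:-→d8:-→d9:-→d10:-→d11:-→d12:-→d13:-→d14:-→d15:-→d16:-→d17:-→d18:-→d19:-→d20:-→d21:H1  best=H1
  + 153.32.0.0/12 (H2) depth=12
  + 153.46.150.0/24 (H3) depth=24
  ? 152.0.1.208  path d0:H2→d1:-→d2:-→d3:-→d4:-→d5:-→d6:-→d7:H3  best=H3
  del 153.46.150.0/24 (clear depth 24)
  ? 152.0.0.144  path d0:H2→d1:-→d2:-→d3:-→d4:-→d5:-→d6:-→d7:H3  best=H3
  + 153.46.0.0/16 (H0) depth=16
  + 116.247.156.133/32 (H1) depth=32
  + 93.37.0.0/16 (H1) depth=16

== LOOKUPS ==
["H1","H3","H2","H1","H3","H3"]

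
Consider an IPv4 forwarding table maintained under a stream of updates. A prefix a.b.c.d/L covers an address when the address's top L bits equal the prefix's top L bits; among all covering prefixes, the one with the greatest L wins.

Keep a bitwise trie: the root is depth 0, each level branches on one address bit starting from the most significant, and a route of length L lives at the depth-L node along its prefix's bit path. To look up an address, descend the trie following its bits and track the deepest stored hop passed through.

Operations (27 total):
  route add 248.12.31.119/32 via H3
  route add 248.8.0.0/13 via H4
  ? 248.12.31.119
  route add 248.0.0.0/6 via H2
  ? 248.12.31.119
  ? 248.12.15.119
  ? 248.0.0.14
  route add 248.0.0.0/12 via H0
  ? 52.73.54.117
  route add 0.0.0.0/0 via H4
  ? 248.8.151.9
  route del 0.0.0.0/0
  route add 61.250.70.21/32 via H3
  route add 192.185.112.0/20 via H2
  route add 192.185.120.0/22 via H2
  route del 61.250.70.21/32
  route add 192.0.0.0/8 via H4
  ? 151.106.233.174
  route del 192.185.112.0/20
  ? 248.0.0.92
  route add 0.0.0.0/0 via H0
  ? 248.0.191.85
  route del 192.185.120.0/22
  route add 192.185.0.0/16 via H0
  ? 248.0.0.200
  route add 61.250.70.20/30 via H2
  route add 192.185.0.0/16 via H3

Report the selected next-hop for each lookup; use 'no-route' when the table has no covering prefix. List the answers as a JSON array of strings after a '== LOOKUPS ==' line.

Trace:
  + 248.12.31.119/32 (H3) depth=32
  + 248.8.0.0/13 (H4) depth=13
  lookup 248.12.31.119: bits 11111000000011000001111101110111 walk d0:-→d1:-→d2:-→d3:-→d4:-→d5:-→d6:-→d7:-→d8:-→d9:-→d10:-→d11:-→d12:-→d13:H4→d14:-→d15:-→d16:-→d17:-→d18:-→d19:-→d20:-→d21:-→d22:-→d23:-→d24:-→d25:-→d26:-→d27:-→d28:-→d29:-→d30:-→d31:-→d32:H3 -> H3
  + 248.0.0.0/6 (H2) depth=6
  lookup 248.12.31.119: bits 11111000000011000001111101110111 walk d0:-→d1:-→d2:-→d3:-→d4:-→d5:-→d6:H2→d7:-→d8:-→d9:-→d10:-→d11:-→d12:-→d13:H4→d14:-→d15:-→d16:-→d17:-→d18:-→d19:-→d20:-→d21:-→d22:-→d23:-→d24:-→d25:-→d26:-→d27:-→d28:-→d29:-→d30:-→d31:-→d32:H3 -> H3
  lookup 248.12.15.119: bits 1111100000001100000 walk d0:-→d1:-→d2:-→d3:-→d4:-→d5:-→d6:H2→d7:-→d8:-→d9:-→d10:-→d11:-→d12:-→d13:H4→d14:-→d15:-→d16:-→d17:-→d18:-→d19:- -> H4
  lookup 248.0.0.14: bits 111110000000 walk d0:-→d1:-→d2:-→d3:-→d4:-→d5:-→d6:H2→d7:-→d8:-→d9:-→d10:-→d11:-→d12:- -> H2
  + 248.0.0.0/12 (H0) depth=12
  lookup 52.73.54.117: bits ε walk d0:- -> no-route
  + 0.0.0.0/0 (H4) depth=0
  lookup 248.8.151.9: bits 1111100000001 walk d0:H4→d1:-→d2:-→d3:-→d4:-→d5:-→d6:H2→d7:-→d8:-→d9:-→d10:-→d11:-→d12:H0→d13:H4 -> H4
  - 0.0.0.0/0 clear@0
  + 61.250.70.21/32 (H3) depth=32
  + 192.185.112.0/20 (H2) depth=20
  + 192.185.120.0/22 (H2) depth=22
  - 61.250.70.21/32 clear@32
  + 192.0.0.0/8 (H4) depth=8
  lookup 151.106.233.174: bits 1 walk d0:-→d1:- -> no-route
  - 192.185.112.0/20 clear@20
  lookup 248.0.0.92: bits 111110000000 walk d0:-→d1:-→d2:-→d3:-→d4:-→d5:-→d6:H2→d7:-→d8:-→d9:-→d10:-→d11:-→d12:H0 -> H0
  + 0.0.0.0/0 (H0) depth=0
  lookup 248.0.191.85: bits 111110000000 walk d0:H0→d1:-→d2:-→d3:-→d4:-→d5:-→d6:H2→d7:-→d8:-→d9:-→d10:-→d11:-→d12:H0 -> H0
  - 192.185.120.0/22 clear@22
  + 192.185.0.0/16 (H0) depth=16
  lookup 248.0.0.200: bits 111110000000 walk d0:H0→d1:-→d2:-→d3:-→d4:-→d5:-→d6:H2→d7:-→d8:-→d9:-→d10:-→d11:-→d12:H0 -> H0
  + 61.250.70.20/30 (H2) depth=30
  + 192.185.0.0/16 (H3) depth=16

== LOOKUPS ==
["H3","H3","H4","H2","no-route","H4","no-route","H0","H0","H0"]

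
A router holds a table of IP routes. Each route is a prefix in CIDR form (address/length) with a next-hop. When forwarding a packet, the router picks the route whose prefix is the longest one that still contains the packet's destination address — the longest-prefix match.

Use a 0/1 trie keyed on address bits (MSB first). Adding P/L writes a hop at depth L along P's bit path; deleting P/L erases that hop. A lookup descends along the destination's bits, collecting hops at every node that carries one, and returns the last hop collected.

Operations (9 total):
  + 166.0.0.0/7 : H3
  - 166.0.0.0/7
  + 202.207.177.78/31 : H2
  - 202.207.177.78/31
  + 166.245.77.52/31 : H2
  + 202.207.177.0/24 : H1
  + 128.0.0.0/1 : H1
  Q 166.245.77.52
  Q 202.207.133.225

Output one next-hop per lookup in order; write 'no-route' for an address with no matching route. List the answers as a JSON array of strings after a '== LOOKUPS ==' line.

Apply in order:
  + 166.0.0.0/7 (H3) depth=7
  del 166.0.0.0/7 (clear depth 7)
  + 202.207.177.78/31 (H2) depth=31
  del 202.207.177.78/31 (clear depth 31)
  + 166.245.77.52/31 (H2) depth=31
  + 202.207.177.0/24 (H1) depth=24
  + 128.0.0.0/1 (H1) depth=1
  Q 166.245.77.52: descend 1010011011110101010011010011010 ; hops seen [H1,H2] ; pick H2
  Q 202.207.133.225: descend 110010101100111110 ; hops seen [H1] ; pick H1

== LOOKUPS ==
["H2","H1"]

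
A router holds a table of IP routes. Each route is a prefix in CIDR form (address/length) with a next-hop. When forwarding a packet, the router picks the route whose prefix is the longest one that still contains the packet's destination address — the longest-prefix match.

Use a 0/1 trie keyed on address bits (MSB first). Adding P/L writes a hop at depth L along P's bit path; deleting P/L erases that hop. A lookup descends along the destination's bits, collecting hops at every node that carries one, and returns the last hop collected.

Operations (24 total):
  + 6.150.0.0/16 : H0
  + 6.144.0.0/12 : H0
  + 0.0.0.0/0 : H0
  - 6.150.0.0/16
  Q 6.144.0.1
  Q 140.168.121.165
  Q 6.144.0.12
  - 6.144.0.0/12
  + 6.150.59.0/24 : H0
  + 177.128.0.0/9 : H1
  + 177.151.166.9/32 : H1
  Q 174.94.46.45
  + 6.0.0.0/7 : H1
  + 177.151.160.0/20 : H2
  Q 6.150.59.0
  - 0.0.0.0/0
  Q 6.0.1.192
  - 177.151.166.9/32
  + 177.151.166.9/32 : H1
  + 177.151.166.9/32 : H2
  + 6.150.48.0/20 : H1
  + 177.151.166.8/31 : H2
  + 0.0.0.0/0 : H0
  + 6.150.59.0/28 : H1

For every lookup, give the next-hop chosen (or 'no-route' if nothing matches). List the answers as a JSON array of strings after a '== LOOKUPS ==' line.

Process each operation:
  + 6.150.0.0/16 (H0) depth=16
  + 6.144.0.0/12 (H0) depth=12
  + 0.0.0.0/0 (H0) depth=0
  del 6.150.0.0/16 (clear depth 16)
  ? 6.144.0.1  path d0:H0→d1:-→d2:-→d3:-→d4:-→d5:-→d6:-→d7:-→d8:-→d9:-→d10:-→d11:-→d12:H0→d13:-  best=H0
  ? 140.168.121.165  path d0:H0  best=H0
  ? 6.144.0.12  path d0:H0→d1:-→d2:-→d3:-→d4:-→d5:-→d6:-→d7:-→d8:-→d9:-→d10:-→d11:-→d12:H0→d13:-  best=H0
  del 6.144.0.0/12 (clear depth 12)
  + 6.150.59.0/24 (H0) depth=24
  + 177.128.0.0/9 (H1) depth=9
  + 177.151.166.9/32 (H1) depth=32
  ? 174.94.46.45  path d0:H0→d1:-→d2:-→d3:-  best=H0
  + 6.0.0.0/7 (H1) depth=7
  + 177.151.160.0/20 (H2) depth=20
  ? 6.150.59.0  path d0:H0→d1:-→d2:-→d3:-→d4:-→d5:-→d6:-→d7:H1→d8:-→d9:-→d10:-→d11:-→d12:-→d13:-→d14:-→d15:-→d16:-→d17:-→d18:-→d19:-→d20:-→d21:-→d22:-→d23:-→d24:H0  best=H0
  del 0.0.0.0/0 (clear depth 0)
  ? 6.0.1.192  path d0:-→d1:-→d2:-→d3:-→d4:-→d5:-→d6:-→d7:H1→d8:-  best=H1
  del 177.151.166.9/32 (clear depth 32)
  + 177.151.166.9/32 (H1) depth=32
  + 177.151.166.9/32 (H2) depth=32
  + 6.150.48.0/20 (H1) depth=20
  + 177.151.166.8/31 (H2) depth=31
  + 0.0.0.0/0 (H0) depth=0
  + 6.150.59.0/28 (H1) depth=28

== LOOKUPS ==
["H0","H0","H0","H0","H0","H1"]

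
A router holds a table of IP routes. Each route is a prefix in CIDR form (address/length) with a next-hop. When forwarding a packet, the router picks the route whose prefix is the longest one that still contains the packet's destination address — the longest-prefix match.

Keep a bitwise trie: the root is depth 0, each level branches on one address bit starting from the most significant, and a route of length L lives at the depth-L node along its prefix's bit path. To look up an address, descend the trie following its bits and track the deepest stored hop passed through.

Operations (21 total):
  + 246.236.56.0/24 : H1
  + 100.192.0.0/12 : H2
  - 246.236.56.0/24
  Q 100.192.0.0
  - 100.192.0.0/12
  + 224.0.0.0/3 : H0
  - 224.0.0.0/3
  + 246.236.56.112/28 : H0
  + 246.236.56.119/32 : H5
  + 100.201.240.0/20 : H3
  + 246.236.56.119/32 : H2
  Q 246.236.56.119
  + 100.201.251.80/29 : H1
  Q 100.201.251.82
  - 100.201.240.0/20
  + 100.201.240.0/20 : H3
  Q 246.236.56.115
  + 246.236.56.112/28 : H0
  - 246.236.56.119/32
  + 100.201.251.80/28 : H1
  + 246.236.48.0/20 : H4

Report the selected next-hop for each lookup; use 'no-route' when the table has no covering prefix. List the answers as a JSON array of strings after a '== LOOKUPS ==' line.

Apply in order:
  + 246.236.56.0/24 (H1) depth=24
  + 100.192.0.0/12 (H2) depth=12
  - 246.236.56.0/24 clear@24
  ? 100.192.0.0  path d0:-→d1:-→d2:-→d3:-→d4:-→d5:-→d6:-→d7:-→d8:-→d9:-→d10:-→d11:-→d12:H2  best=H2
  - 100.192.0.0/12 clear@12
  + 224.0.0.0/3 (H0) depth=3
  - 224.0.0.0/3 clear@3
  + 246.236.56.112/28 (H0) depth=28
  + 246.236.56.119/32 (H5) depth=32
  + 100.201.240.0/20 (H3) depth=20
  + 246.236.56.119/32 (H2) depth=32
  ? 246.236.56.119  path d0:-→d1:-→d2:-→d3:-→d4:-→d5:-→d6:-→d7:-→d8:-→d9:-→d10:-→d11:-→d12:-→d13:-→d14:-→d15:-→d16:-→d17:-→d18:-→d19:-→d20:-→d21:-→d22:-→d23:-→d24:-→d25:-→d26:-→d27:-→d28:H0→d29:-→d30:-→d31:-→d32:H2  best=H2
  + 100.201.251.80/29 (H1) depth=29
  ? 100.201.251.82  path d0:-→d1:-→d2:-→d3:-→d4:-→d5:-→d6:-→d7:-→d8:-→d9:-→d10:-→d11:-→d12:-→d13:-→d14:-→d15:-→d16:-→d17:-→d18:-→d19:-→d20:H3→d21:-→d22:-→d23:-→d24:-→d25:-→d26:-→d27:-→d28:-→d29:H1  best=H1
  - 100.201.240.0/20 clear@20
  + 100.201.240.0/20 (H3) depth=20
  ? 246.236.56.115  path d0:-→d1:-→d2:-→d3:-→d4:-→d5:-→d6:-→d7:-→d8:-→d9:-→d10:-→d11:-→d12:-→d13:-→d14:-→d15:-→d16:-→d17:-→d18:-→d19:-→d20:-→d21:-→d22:-→d23:-→d24:-→d25:-→d26:-→d27:-→d28:H0→d29:-  best=H0
  + 246.236.56.112/28 (H0) depth=28
  - 246.236.56.119/32 clear@32
  + 100.201.251.80/28 (H1) depth=28
  + 246.236.48.0/20 (H4) depth=20

== LOOKUPS ==
["H2","H2","H1","H0"]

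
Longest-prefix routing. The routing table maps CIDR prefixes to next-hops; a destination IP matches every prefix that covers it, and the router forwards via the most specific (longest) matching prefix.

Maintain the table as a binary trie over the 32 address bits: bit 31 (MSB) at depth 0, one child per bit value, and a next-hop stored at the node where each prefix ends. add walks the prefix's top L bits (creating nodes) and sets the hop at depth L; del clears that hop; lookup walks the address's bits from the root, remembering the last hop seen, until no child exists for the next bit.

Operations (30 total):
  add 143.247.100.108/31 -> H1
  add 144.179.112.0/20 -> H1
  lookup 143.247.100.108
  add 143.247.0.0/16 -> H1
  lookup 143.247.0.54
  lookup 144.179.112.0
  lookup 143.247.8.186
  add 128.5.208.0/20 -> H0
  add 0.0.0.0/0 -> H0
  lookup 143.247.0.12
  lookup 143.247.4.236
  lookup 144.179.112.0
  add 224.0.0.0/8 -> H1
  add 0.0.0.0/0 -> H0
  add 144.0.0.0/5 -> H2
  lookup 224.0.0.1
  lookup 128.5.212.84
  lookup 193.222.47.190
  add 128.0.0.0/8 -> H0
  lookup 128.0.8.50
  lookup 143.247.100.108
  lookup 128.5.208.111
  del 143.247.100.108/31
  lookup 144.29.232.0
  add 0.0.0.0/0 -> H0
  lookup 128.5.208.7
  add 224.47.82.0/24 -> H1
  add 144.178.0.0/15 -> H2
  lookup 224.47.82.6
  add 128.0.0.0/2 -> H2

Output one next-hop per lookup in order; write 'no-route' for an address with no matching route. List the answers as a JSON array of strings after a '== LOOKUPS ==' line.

Apply in order:
  + 143.247.100.108/31 (H1) depth=31
  + 144.179.112.0/20 (H1) depth=20
  ? 143.247.100.108  path d0:-→d1:-→d2:-→d3:-→d4:-→d5:-→d6:-→d7:-→d8:-→d9:-→d10:-→d11:-→d12:-→d13:-→d14:-→d15:-→d16:-→d17:-→d18:-→d19:-→d20:-→d21:-→d22:-→d23:-→d24:-→d25:-→d26:-→d27:-→d28:-→d29:-→d30:-→d31:H1  best=H1
  + 143.247.0.0/16 (H1) depth=16
  ? 143.247.0.54  path d0:-→d1:-→d2:-→d3:-→d4:-→d5:-→d6:-→d7:-→d8:-→d9:-→d10:-→d11:-→d12:-→d13:-→d14:-→d15:-→d16:H1→d17:-  best=H1
  ? 144.179.112.0  path d0:-→d1:-→d2:-→d3:-→d4:-→d5:-→d6:-→d7:-→d8:-→d9:-→d10:-→d11:-→d12:-→d13:-→d14:-→d15:-→d16:-→d17:-→d18:-→d19:-→d20:H1  best=H1
  ? 143.247.8.186  path d0:-→d1:-→d2:-→d3:-→d4:-→d5:-→d6:-→d7:-→d8:-→d9:-→d10:-→d11:-→d12:-→d13:-→d14:-→d15:-→d16:H1→d17:-  best=H1
  + 128.5.208.0/20 (H0) depth=20
  + 0.0.0.0/0 (H0) depth=0
  ? 143.247.0.12  path d0:H0→d1:-→d2:-→d3:-→d4:-→d5:-→d6:-→d7:-→d8:-→d9:-→d10:-→d11:-→d12:-→d13:-→d14:-→d15:-→d16:H1→d17:-  best=H1
  ? 143.247.4.236  path d0:H0→d1:-→d2:-→d3:-→d4:-→d5:-→d6:-→d7:-→d8:-→d9:-→d10:-→d11:-→d12:-→d13:-→d14:-→d15:-→d16:H1→d17:-  best=H1
  ? 144.179.112.0  path d0:H0→d1:-→d2:-→d3:-→d4:-→d5:-→d6:-→d7:-→d8:-→d9:-→d10:-→d11:-→d12:-→d13:-→d14:-→d15:-→d16:-→d17:-→d18:-→d19:-→d20:H1  best=H1
  + 224.0.0.0/8 (H1) depth=8
  + 0.0.0.0/0 (H0) depth=0
  + 144.0.0.0/5 (H2) depth=5
  ? 224.0.0.1  path d0:H0→d1:-→d2:-→d3:-→d4:-→d5:-→d6:-→d7:-→d8:H1  best=H1
  ? 128.5.212.84  path d0:H0→d1:-→d2:-→d3:-→d4:-→d5:-→d6:-→d7:-→d8:-→d9:-→d10:-→d11:-→d12:-→d13:-→d14:-→d15:-→d16:-→d17:-→d18:-→d19:-→d20:H0  best=H0
  ? 193.222.47.190  path d0:H0→d1:-→d2:-  best=H0
  + 128.0.0.0/8 (H0) depth=8
  ? 128.0.8.50  path d0:H0→d1:-→d2:-→d3:-→d4:-→d5:-→d6:-→d7:-→d8:H0→d9:-→d10:-→d11:-→d12:-→d13:-  best=H0
  ? 143.247.100.108  path d0:H0→d1:-→d2:-→d3:-→d4:-→d5:-→d6:-→d7:-→d8:-→d9:-→d10:-→d11:-→d12:-→d13:-→d14:-→d15:-→d16:H1→d17:-→d18:-→d19:-→d20:-→d21:-→d22:-→d23:-→d24:-→d25:-→d26:-→d27:-→d28:-→d29:-→d30:-→d31:H1  best=H1
  ? 128.5.208.111  path d0:H0→d1:-→d2:-→d3:-→d4:-→d5:-→d6:-→d7:-→d8:H0→d9:-→d10:-→d11:-→d12:-→d13:-→d14:-→d15:-→d16:-→d17:-→d18:-→d19:-→d20:H0  best=H0
  del 143.247.100.108/31 (clear depth 31)
  ? 144.29.232.0  path d0:H0→d1:-→d2:-→d3:-→d4:-→d5:H2→d6:-→d7:-→d8:-  best=H2
  + 0.0.0.0/0 (H0) depth=0
  ? 128.5.208.7  path d0:H0→d1:-→d2:-→d3:-→d4:-→d5:-→d6:-→d7:-→d8:H0→d9:-→d10:-→d11:-→d12:-→d13:-→d14:-→d15:-→d16:-→d17:-→d18:-→d19:-→d20:H0  best=H0
  + 224.47.82.0/24 (H1) depth=24
  + 144.178.0.0/15 (H2) depth=15
  ? 224.47.82.6  path d0:H0→d1:-→d2:-→d3:-→d4:-→d5:-→d6:-→d7:-→d8:H1→d9:-→d10:-→d11:-→d12:-→d13:-→d14:-→d15:-→d16:-→d17:-→d18:-→d19:-→d20:-→d21:-→d22:-→d23:-→d24:H1  best=H1
  + 128.0.0.0/2 (H2) depth=2

== LOOKUPS ==
["H1","H1","H1","H1","H1","H1","H1","H1","H0","H0","H0","H1","H0","H2","H0","H1"]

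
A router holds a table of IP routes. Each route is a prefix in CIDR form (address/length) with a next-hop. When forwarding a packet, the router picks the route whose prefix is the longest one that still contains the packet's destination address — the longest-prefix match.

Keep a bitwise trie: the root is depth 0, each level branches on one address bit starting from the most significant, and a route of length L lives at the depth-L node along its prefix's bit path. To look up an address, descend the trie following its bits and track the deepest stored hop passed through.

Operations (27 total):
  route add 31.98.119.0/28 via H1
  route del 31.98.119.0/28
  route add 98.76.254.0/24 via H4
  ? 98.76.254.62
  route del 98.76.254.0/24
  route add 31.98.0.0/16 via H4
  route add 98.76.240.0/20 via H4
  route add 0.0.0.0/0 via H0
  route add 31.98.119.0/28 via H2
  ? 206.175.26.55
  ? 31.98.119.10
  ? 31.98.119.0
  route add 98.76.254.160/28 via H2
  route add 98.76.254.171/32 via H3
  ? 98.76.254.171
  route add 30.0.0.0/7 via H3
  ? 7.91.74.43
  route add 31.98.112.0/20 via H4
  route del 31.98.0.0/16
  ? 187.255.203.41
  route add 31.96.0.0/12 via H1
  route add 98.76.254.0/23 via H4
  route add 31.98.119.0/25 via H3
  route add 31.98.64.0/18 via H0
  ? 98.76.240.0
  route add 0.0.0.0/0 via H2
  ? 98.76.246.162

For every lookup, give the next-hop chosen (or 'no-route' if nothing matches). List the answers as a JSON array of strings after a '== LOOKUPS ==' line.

Process each operation:
  add 31.98.119.0/28 -> H1 at depth 28
  - 31.98.119.0/28 clear@28
  add 98.76.254.0/24 -> H4 at depth 24
  Q 98.76.254.62: descend 011000100100110011111110 ; hops seen [H4] ; pick H4
  - 98.76.254.0/24 clear@24
  add 31.98.0.0/16 -> H4 at depth 16
  add 98.76.240.0/20 -> H4 at depth 20
  add 0.0.0.0/0 -> H0 at depth 0
  add 31.98.119.0/28 -> H2 at depth 28
  Q 206.175.26.55: descend ε ; hops seen [H0] ; pick H0
  Q 31.98.119.10: descend 0001111101100010011101110000 ; hops seen [H0,H4,H2] ; pick H2
  Q 31.98.119.0: descend 0001111101100010011101110000 ; hops seen [H0,H4,H2] ; pick H2
  add 98.76.254.160/28 -> H2 at depth 28
  add 98.76.254.171/32 -> H3 at depth 32
  Q 98.76.254.171: descend 01100010010011001111111010101011 ; hops seen [H0,H4,H2,H3] ; pick H3
  add 30.0.0.0/7 -> H3 at depth 7
  Q 7.91.74.43: descend 000 ; hops seen [H0] ; pick H0
  add 31.98.112.0/20 -> H4 at depth 20
  - 31.98.0.0/16 clear@16
  Q 187.255.203.41: descend ε ; hops seen [H0] ; pick H0
  add 31.96.0.0/12 -> H1 at depth 12
  add 98.76.254.0/23 -> H4 at depth 23
  add 31.98.119.0/25 -> H3 at depth 25
  add 31.98.64.0/18 -> H0 at depth 18
  Q 98.76.240.0: descend 01100010010011001111 ; hops seen [H0,H4] ; pick H4
  add 0.0.0.0/0 -> H2 at depth 0
  Q 98.76.246.162: descend 01100010010011001111 ; hops seen [H2,H4] ; pick H4

== LOOKUPS ==
["H4","H0","H2","H2","H3","H0","H0","H4","H4"]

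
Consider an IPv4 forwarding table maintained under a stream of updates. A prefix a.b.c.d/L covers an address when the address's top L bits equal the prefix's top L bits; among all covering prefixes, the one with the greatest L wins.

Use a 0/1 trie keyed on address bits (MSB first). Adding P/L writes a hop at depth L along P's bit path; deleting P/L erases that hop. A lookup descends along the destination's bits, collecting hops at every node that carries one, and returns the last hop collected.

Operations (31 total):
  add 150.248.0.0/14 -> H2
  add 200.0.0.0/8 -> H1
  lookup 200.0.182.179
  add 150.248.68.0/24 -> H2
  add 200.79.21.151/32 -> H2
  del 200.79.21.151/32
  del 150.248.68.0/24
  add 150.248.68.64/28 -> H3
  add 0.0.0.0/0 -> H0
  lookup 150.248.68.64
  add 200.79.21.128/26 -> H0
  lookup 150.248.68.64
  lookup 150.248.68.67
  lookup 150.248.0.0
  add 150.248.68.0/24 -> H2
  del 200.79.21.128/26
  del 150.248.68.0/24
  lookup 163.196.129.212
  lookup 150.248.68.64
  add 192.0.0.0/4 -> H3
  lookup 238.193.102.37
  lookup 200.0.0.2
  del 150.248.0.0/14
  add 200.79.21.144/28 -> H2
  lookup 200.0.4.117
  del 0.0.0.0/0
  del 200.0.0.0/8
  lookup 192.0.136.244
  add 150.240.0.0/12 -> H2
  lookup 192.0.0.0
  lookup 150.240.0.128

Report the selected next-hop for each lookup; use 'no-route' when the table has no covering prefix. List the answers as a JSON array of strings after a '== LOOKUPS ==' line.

Trace:
  + 150.248.0.0/14 (H2) depth=14
  + 200.0.0.0/8 (H1) depth=8
  Q 200.0.182.179: descend 11001000 ; hops seen [H1] ; pick H1
  + 150.248.68.0/24 (H2) depth=24
  + 200.79.21.151/32 (H2) depth=32
  del 200.79.21.151/32 (clear depth 32)
  del 150.248.68.0/24 (clear depth 24)
  + 150.248.68.64/28 (H3) depth=28
  + 0.0.0.0/0 (H0) depth=0
  Q 150.248.68.64: descend 1001011011111000010001000100 ; hops seen [H0,H2,H3] ; pick H3
  + 200.79.21.128/26 (H0) depth=26
  Q 150.248.68.64: descend 1001011011111000010001000100 ; hops seen [H0,H2,H3] ; pick H3
  Q 150.248.68.67: descend 1001011011111000010001000100 ; hops seen [H0,H2,H3] ; pick H3
  Q 150.248.0.0: descend 10010110111110000 ; hops seen [H0,H2] ; pick H2
  + 150.248.68.0/24 (H2) depth=24
  del 200.79.21.128/26 (clear depth 26)
  del 150.248.68.0/24 (clear depth 24)
  Q 163.196.129.212: descend 10 ; hops seen [H0] ; pick H0
  Q 150.248.68.64: descend 1001011011111000010001000100 ; hops seen [H0,H2,H3] ; pick H3
  + 192.0.0.0/4 (H3) depth=4
  Q 238.193.102.37: descend 11 ; hops seen [H0] ; pick H0
  Q 200.0.0.2: descend 110010000 ; hops seen [H0,H3,H1] ; pick H1
  del 150.248.0.0/14 (clear depth 14)
  + 200.79.21.144/28 (H2) depth=28
  Q 200.0.4.117: descend 110010000 ; hops seen [H0,H3,H1] ; pick H1
  del 0.0.0.0/0 (clear depth 0)
  del 200.0.0.0/8 (clear depth 8)
  Q 192.0.136.244: descend 1100 ; hops seen [H3] ; pick H3
  + 150.240.0.0/12 (H2) depth=12
  Q 192.0.0.0: descend 1100 ; hops seen [H3] ; pick H3
  Q 150.240.0.128: descend 100101101111 ; hops seen [H2] ; pick H2

== LOOKUPS ==
["H1","H3","H3","H3","H2","H0","H3","H0","H1","H1","H3","H3","H2"]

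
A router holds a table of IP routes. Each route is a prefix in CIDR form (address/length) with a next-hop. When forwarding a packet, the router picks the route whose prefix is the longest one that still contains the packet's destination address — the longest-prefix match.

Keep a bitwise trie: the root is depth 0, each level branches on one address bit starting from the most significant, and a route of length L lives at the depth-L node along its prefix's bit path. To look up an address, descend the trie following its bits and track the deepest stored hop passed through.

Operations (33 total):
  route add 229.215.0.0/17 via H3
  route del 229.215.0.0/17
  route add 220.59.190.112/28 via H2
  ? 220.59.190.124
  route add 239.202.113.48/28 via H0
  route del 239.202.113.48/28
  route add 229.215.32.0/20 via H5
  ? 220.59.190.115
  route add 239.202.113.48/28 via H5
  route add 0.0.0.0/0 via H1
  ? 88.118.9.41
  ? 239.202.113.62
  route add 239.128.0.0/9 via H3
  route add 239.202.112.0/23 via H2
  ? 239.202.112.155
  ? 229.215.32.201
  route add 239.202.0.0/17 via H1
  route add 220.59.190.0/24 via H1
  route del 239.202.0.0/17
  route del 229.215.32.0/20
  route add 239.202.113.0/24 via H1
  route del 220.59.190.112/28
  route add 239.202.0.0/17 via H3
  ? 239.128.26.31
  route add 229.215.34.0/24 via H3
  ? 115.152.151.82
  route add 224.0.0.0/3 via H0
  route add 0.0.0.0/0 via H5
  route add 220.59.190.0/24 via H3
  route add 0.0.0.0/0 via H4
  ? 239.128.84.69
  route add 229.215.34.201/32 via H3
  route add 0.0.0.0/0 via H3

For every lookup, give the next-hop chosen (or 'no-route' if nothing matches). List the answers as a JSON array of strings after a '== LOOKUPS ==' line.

Apply in order:
  add 229.215.0.0/17 -> H3 at depth 17
  - 229.215.0.0/17 clear@17
  add 220.59.190.112/28 -> H2 at depth 28
  ? 220.59.190.124  path d0:-→d1:-→d2:-→d3:-→d4:-→d5:-→d6:-→d7:-→d8:-→d9:-→d10:-→d11:-→d12:-→d13:-→d14:-→d15:-→d16:-→d17:-→d18:-→d19:-→d20:-→d21:-→d22:-→d23:-→d24:-→d25:-→d26:-→d27:-→d28:H2  best=H2
  add 239.202.113.48/28 -> H0 at depth 28
  - 239.202.113.48/28 clear@28
  add 229.215.32.0/20 -> H5 at depth 20
  ? 220.59.190.115  path d0:-→d1:-→d2:-→d3:-→d4:-→d5:-→d6:-→d7:-→d8:-→d9:-→d10:-→d11:-→d12:-→d13:-→d14:-→d15:-→d16:-→d17:-→d18:-→d19:-→d20:-→d21:-→d22:-→d23:-→d24:-→d25:-→d26:-→d27:-→d28:H2  best=H2
  add 239.202.113.48/28 -> H5 at depth 28
  add 0.0.0.0/0 -> H1 at depth 0
  ? 88.118.9.41  path d0:H1  best=H1
  ? 239.202.113.62  path d0:H1→d1:-→d2:-→d3:-→d4:-→d5:-→d6:-→d7:-→d8:-→d9:-→d10:-→d11:-→d12:-→d13:-→d14:-→d15:-→d16:-→d17:-→d18:-→d19:-→d20:-→d21:-→d22:-→d23:-→d24:-→d25:-→d26:-→d27:-→d28:H5  best=H5
  add 239.128.0.0/9 -> H3 at depth 9
  add 239.202.112.0/23 -> H2 at depth 23
  ? 239.202.112.155  path d0:H1→d1:-→d2:-→d3:-→d4:-→d5:-→d6:-→d7:-→d8:-→d9:H3→d10:-→d11:-→d12:-→d13:-→d14:-→d15:-→d16:-→d17:-→d18:-→d19:-→d20:-→d21:-→d22:-→d23:H2  best=H2
  ? 229.215.32.201  path d0:H1→d1:-→d2:-→d3:-→d4:-→d5:-→d6:-→d7:-→d8:-→d9:-→d10:-→d11:-→d12:-→d13:-→d14:-→d15:-→d16:-→d17:-→d18:-→d19:-→d20:H5  best=H5
  add 239.202.0.0/17 -> H1 at depth 17
  add 220.59.190.0/24 -> H1 at depth 24
  - 239.202.0.0/17 clear@17
  - 229.215.32.0/20 clear@20
  add 239.202.113.0/24 -> H1 at depth 24
  - 220.59.190.112/28 clear@28
  add 239.202.0.0/17 -> H3 at depth 17
  ? 239.128.26.31  path d0:H1→d1:-→d2:-→d3:-→d4:-→d5:-→d6:-→d7:-→d8:-→d9:H3  best=H3
  add 229.215.34.0/24 -> H3 at depth 24
  ? 115.152.151.82  path d0:H1  best=H1
  add 224.0.0.0/3 -> H0 at depth 3
  add 0.0.0.0/0 -> H5 at depth 0
  add 220.59.190.0/24 -> H3 at depth 24
  add 0.0.0.0/0 -> H4 at depth 0
  ? 239.128.84.69  path d0:H4→d1:-→d2:-→d3:H0→d4:-→d5:-→d6:-→d7:-→d8:-→d9:H3  best=H3
  add 229.215.34.201/32 -> H3 at depth 32
  add 0.0.0.0/0 -> H3 at depth 0

== LOOKUPS ==
["H2","H2","H1","H5","H2","H5","H3","H1","H3"]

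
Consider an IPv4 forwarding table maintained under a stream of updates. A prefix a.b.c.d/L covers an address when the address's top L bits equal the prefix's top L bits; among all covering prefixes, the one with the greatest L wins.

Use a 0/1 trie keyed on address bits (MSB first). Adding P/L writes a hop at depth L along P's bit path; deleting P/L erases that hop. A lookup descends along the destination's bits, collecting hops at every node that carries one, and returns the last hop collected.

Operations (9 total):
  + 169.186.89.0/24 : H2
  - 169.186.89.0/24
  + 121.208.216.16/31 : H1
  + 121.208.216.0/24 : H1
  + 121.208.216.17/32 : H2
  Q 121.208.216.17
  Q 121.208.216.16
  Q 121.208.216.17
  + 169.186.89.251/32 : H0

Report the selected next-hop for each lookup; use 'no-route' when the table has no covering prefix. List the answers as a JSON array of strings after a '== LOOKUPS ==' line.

Process each operation:
  add 169.186.89.0/24 -> H2 at depth 24
  del 169.186.89.0/24 (clear depth 24)
  add 121.208.216.16/31 -> H1 at depth 31
  add 121.208.216.0/24 -> H1 at depth 24
  add 121.208.216.17/32 -> H2 at depth 32
  lookup 121.208.216.17: bits 01111001110100001101100000010001 walk d0:-→d1:-→d2:-→d3:-→d4:-→d5:-→d6:-→d7:-→d8:-→d9:-→d10:-→d11:-→d12:-→d13:-→d14:-→d15:-→d16:-→d17:-→d18:-→d19:-→d20:-→d21:-→d22:-→d23:-→d24:H1→d25:-→d26:-→d27:-→d28:-→d29:-→d30:-→d31:H1→d32:H2 -> H2
  lookup 121.208.216.16: bits 0111100111010000110110000001000 walk d0:-→d1:-→d2:-→d3:-→d4:-→d5:-→d6:-→d7:-→d8:-→d9:-→d10:-→d11:-→d12:-→d13:-→d14:-→d15:-→d16:-→d17:-→d18:-→d19:-→d20:-→d21:-→d22:-→d23:-→d24:H1→d25:-→d26:-→d27:-→d28:-→d29:-→d30:-→d31:H1 -> H1
  lookup 121.208.216.17: bits 01111001110100001101100000010001 walk d0:-→d1:-→d2:-→d3:-→d4:-→d5:-→d6:-→d7:-→d8:-→d9:-→d10:-→d11:-→d12:-→d13:-→d14:-→d15:-→d16:-→d17:-→d18:-→d19:-→d20:-→d21:-→d22:-→d23:-→d24:H1→d25:-→d26:-→d27:-→d28:-→d29:-→d30:-→d31:H1→d32:H2 -> H2
  add 169.186.89.251/32 -> H0 at depth 32

== LOOKUPS ==
["H2","H1","H2"]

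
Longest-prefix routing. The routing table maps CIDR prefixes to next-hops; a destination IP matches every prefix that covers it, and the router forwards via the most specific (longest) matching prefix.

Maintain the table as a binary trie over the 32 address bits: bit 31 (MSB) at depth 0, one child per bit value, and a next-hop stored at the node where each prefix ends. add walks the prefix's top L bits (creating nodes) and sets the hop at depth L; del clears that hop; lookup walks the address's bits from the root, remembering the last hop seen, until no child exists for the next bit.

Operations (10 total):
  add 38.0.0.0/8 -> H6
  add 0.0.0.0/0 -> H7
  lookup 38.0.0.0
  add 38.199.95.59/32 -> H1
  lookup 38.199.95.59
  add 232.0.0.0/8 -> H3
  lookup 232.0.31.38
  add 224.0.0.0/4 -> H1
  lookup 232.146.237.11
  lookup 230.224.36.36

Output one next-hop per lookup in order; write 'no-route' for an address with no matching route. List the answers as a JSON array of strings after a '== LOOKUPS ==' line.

Apply in order:
  add 38.0.0.0/8 -> H6 at depth 8
  add 0.0.0.0/0 -> H7 at depth 0
  Q 38.0.0.0: descend 00100110 ; hops seen [H7,H6] ; pick H6
  add 38.199.95.59/32 -> H1 at depth 32
  Q 38.199.95.59: descend 00100110110001110101111100111011 ; hops seen [H7,H6,H1] ; pick H1
  add 232.0.0.0/8 -> H3 at depth 8
  Q 232.0.31.38: descend 11101000 ; hops seen [H7,H3] ; pick H3
  add 224.0.0.0/4 -> H1 at depth 4
  Q 232.146.237.11: descend 11101000 ; hops seen [H7,H1,H3] ; pick H3
  Q 230.224.36.36: descend 1110 ; hops seen [H7,H1] ; pick H1

== LOOKUPS ==
["H6","H1","H3","H3","H1"]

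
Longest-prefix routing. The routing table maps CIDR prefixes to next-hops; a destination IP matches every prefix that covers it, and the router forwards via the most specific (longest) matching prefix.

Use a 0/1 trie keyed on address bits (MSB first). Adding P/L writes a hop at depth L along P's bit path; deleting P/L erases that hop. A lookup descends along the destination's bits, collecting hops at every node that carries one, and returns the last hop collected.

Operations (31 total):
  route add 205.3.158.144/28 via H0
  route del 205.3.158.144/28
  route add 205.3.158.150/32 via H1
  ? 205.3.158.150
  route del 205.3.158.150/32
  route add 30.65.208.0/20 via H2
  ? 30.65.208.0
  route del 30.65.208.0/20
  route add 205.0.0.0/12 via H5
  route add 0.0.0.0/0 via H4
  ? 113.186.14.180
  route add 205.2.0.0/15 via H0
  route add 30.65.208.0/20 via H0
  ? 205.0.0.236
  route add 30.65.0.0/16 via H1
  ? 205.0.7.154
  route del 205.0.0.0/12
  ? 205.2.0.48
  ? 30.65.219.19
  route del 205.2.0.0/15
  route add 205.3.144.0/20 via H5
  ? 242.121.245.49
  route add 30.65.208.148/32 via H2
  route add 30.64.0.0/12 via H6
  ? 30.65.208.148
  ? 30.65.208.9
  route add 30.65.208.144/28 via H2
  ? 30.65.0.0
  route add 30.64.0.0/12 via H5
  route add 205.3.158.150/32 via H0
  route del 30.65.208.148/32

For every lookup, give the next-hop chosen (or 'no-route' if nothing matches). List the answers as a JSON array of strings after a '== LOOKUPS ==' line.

Trace:
  add 205.3.158.144/28 -> H0 at depth 28
  del 205.3.158.144/28 (clear depth 28)
  add 205.3.158.150/32 -> H1 at depth 32
  ? 205.3.158.150  path d0:-→d1:-→d2:-→d3:-→d4:-→d5:-→d6:-→d7:-→d8:-→d9:-→d10:-→d11:-→d12:-→d13:-→d14:-→d15:-→d16:-→d17:-→d18:-→d19:-→d20:-→d21:-→d22:-→d23:-→d24:-→d25:-→d26:-→d27:-→d28:-→d29:-→d30:-→d31:-→d32:H1  best=H1
  del 205.3.158.150/32 (clear depth 32)
  add 30.65.208.0/20 -> H2 at depth 20
  ? 30.65.208.0  path d0:-→d1:-→d2:-→d3:-→d4:-→d5:-→d6:-→d7:-→d8:-→d9:-→d10:-→d11:-→d12:-→d13:-→d14:-→d15:-→d16:-→d17:-→d18:-→d19:-→d20:H2  best=H2
  del 30.65.208.0/20 (clear depth 20)
  add 205.0.0.0/12 -> H5 at depth 12
  add 0.0.0.0/0 -> H4 at depth 0
  ? 113.186.14.180  path d0:H4→d1:-  best=H4
  add 205.2.0.0/15 -> H0 at depth 15
  add 30.65.208.0/20 -> H0 at depth 20
  ? 205.0.0.236  path d0:H4→d1:-→d2:-→d3:-→d4:-→d5:-→d6:-→d7:-→d8:-→d9:-→d10:-→d11:-→d12:H5→d13:-→d14:-  best=H5
  add 30.65.0.0/16 -> H1 at depth 16
  ? 205.0.7.154  path d0:H4→d1:-→d2:-→d3:-→d4:-→d5:-→d6:-→d7:-→d8:-→d9:-→d10:-→d11:-→d12:H5→d13:-→d14:-  best=H5
  del 205.0.0.0/12 (clear depth 12)
  ? 205.2.0.48  path d0:H4→d1:-→d2:-→d3:-→d4:-→d5:-→d6:-→d7:-→d8:-→d9:-→d10:-→d11:-→d12:-→d13:-→d14:-→d15:H0  best=H0
  ? 30.65.219.19  path d0:H4→d1:-→d2:-→d3:-→d4:-→d5:-→d6:-→d7:-→d8:-→d9:-→d10:-→d11:-→d12:-→d13:-→d14:-→d15:-→d16:H1→d17:-→d18:-→d19:-→d20:H0  best=H0
  del 205.2.0.0/15 (clear depth 15)
  add 205.3.144.0/20 -> H5 at depth 20
  ? 242.121.245.49  path d0:H4→d1:-→d2:-  best=H4
  add 30.65.208.148/32 -> H2 at depth 32
  add 30.64.0.0/12 -> H6 at depth 12
  ? 30.65.208.148  path d0:H4→d1:-→d2:-→d3:-→d4:-→d5:-→d6:-→d7:-→d8:-→d9:-→d10:-→d11:-→d12:H6→d13:-→d14:-→d15:-→d16:H1→d17:-→d18:-→d19:-→d20:H0→d21:-→d22:-→d23:-→d24:-→d25:-→d26:-→d27:-→d28:-→d29:-→d30:-→d31:-→d32:H2  best=H2
  ? 30.65.208.9  path d0:H4→d1:-→d2:-→d3:-→d4:-→d5:-→d6:-→d7:-→d8:-→d9:-→d10:-→d11:-→d12:H6→d13:-→d14:-→d15:-→d16:H1→d17:-→d18:-→d19:-→d20:H0→d21:-→d22:-→d23:-→d24:-  best=H0
  add 30.65.208.144/28 -> H2 at depth 28
  ? 30.65.0.0  path d0:H4→d1:-→d2:-→d3:-→d4:-→d5:-→d6:-→d7:-→d8:-→d9:-→d10:-→d11:-→d12:H6→d13:-→d14:-→d15:-→d16:H1  best=H1
  add 30.64.0.0/12 -> H5 at depth 12
  add 205.3.158.150/32 -> H0 at depth 32
  del 30.65.208.148/32 (clear depth 32)

== LOOKUPS ==
["H1","H2","H4","H5","H5","H0","H0","H4","H2","H0","H1"]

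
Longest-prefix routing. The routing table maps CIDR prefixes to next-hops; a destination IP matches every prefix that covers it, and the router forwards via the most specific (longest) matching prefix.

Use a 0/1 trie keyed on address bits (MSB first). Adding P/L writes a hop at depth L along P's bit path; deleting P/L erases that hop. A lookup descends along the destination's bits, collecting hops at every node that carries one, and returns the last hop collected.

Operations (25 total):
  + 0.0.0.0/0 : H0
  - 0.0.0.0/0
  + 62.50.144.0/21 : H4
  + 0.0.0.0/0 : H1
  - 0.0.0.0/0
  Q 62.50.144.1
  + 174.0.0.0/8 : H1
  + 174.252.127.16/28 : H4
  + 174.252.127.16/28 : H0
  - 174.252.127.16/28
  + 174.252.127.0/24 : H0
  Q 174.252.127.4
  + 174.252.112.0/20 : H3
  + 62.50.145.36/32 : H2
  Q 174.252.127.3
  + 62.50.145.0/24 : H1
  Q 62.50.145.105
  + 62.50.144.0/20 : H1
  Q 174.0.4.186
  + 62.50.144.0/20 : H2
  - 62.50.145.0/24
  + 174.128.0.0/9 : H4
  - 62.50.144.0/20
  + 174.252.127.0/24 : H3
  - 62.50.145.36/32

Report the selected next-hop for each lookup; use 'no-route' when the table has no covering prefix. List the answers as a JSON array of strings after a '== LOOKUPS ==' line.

Trace:
  + 0.0.0.0/0 (H0) depth=0
  - 0.0.0.0/0 clear@0
  + 62.50.144.0/21 (H4) depth=21
  + 0.0.0.0/0 (H1) depth=0
  - 0.0.0.0/0 clear@0
  Q 62.50.144.1: descend 001111100011001010010 ; hops seen [H4] ; pick H4
  + 174.0.0.0/8 (H1) depth=8
  + 174.252.127.16/28 (H4) depth=28
  + 174.252.127.16/28 (H0) depth=28
  - 174.252.127.16/28 clear@28
  + 174.252.127.0/24 (H0) depth=24
  Q 174.252.127.4: descend 101011101111110001111111000 ; hops seen [H1,H0] ; pick H0
  + 174.252.112.0/20 (H3) depth=20
  + 62.50.145.36/32 (H2) depth=32
  Q 174.252.127.3: descend 101011101111110001111111000 ; hops seen [H1,H3,H0] ; pick H0
  + 62.50.145.0/24 (H1) depth=24
  Q 62.50.145.105: descend 0011111000110010100100010 ; hops seen [H4,H1] ; pick H1
  + 62.50.144.0/20 (H1) depth=20
  Q 174.0.4.186: descend 10101110 ; hops seen [H1] ; pick H1
  + 62.50.144.0/20 (H2) depth=20
  - 62.50.145.0/24 clear@24
  + 174.128.0.0/9 (H4) depth=9
  - 62.50.144.0/20 clear@20
  + 174.252.127.0/24 (H3) depth=24
  - 62.50.145.36/32 clear@32

== LOOKUPS ==
["H4","H0","H0","H1","H1"]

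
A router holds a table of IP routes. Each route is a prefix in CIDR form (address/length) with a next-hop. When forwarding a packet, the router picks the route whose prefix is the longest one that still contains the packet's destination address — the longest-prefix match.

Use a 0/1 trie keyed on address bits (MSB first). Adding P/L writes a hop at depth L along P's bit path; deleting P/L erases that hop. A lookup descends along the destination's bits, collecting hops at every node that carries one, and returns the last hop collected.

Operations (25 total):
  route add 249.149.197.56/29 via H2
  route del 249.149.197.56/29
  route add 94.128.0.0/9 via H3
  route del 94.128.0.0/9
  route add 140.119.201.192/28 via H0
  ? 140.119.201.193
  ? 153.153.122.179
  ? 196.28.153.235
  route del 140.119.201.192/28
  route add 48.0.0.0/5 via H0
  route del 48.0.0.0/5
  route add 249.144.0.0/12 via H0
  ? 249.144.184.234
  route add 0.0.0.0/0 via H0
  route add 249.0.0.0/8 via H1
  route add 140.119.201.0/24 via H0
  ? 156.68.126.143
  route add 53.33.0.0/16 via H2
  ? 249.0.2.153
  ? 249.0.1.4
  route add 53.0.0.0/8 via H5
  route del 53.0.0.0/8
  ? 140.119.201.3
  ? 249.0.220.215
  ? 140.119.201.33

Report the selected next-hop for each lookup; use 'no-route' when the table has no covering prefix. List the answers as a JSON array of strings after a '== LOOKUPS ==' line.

Trace:
  add 249.149.197.56/29 -> H2 at depth 29
  - 249.149.197.56/29 clear@29
  add 94.128.0.0/9 -> H3 at depth 9
  - 94.128.0.0/9 clear@9
  add 140.119.201.192/28 -> H0 at depth 28
  lookup 140.119.201.193: bits 1000110001110111110010011100 walk d0:-→d1:-→d2:-→d3:-→d4:-→d5:-→d6:-→d7:-→d8:-→d9:-→d10:-→d11:-→d12:-→d13:-→d14:-→d15:-→d16:-→d17:-→d18:-→d19:-→d20:-→d21:-→d22:-→d23:-→d24:-→d25:-→d26:-→d27:-→d28:H0 -> H0
  lookup 153.153.122.179: bits 100 walk d0:-→d1:-→d2:-→d3:- -> no-route
  lookup 196.28.153.235: bits 11 walk d0:-→d1:-→d2:- -> no-route
  - 140.119.201.192/28 clear@28
  add 48.0.0.0/5 -> H0 at depth 5
  - 48.0.0.0/5 clear@5
  add 249.144.0.0/12 -> H0 at depth 12
  lookup 249.144.184.234: bits 1111100110010 walk d0:-→d1:-→d2:-→d3:-→d4:-→d5:-→d6:-→d7:-→d8:-→d9:-→d10:-→d11:-→d12:H0→d13:- -> H0
  add 0.0.0.0/0 -> H0 at depth 0
  add 249.0.0.0/8 -> H1 at depth 8
  add 140.119.201.0/24 -> H0 at depth 24
  lookup 156.68.126.143: bits 100 walk d0:H0→d1:-→d2:-→d3:- -> H0
  add 53.33.0.0/16 -> H2 at depth 16
  lookup 249.0.2.153: bits 11111001 walk d0:H0→d1:-→d2:-→d3:-→d4:-→d5:-→d6:-→d7:-→d8:H1 -> H1
  lookup 249.0.1.4: bits 11111001 walk d0:H0→d1:-→d2:-→d3:-→d4:-→d5:-→d6:-→d7:-→d8:H1 -> H1
  add 53.0.0.0/8 -> H5 at depth 8
  - 53.0.0.0/8 clear@8
  lookup 140.119.201.3: bits 100011000111011111001001 walk d0:H0→d1:-→d2:-→d3:-→d4:-→d5:-→d6:-→d7:-→d8:-→d9:-→d10:-→d11:-→d12:-→d13:-→d14:-→d15:-→d16:-→d17:-→d18:-→d19:-→d20:-→d21:-→d22:-→d23:-→d24:H0 -> H0
  lookup 249.0.220.215: bits 11111001 walk d0:H0→d1:-→d2:-→d3:-→d4:-→d5:-→d6:-→d7:-→d8:H1 -> H1
  lookup 140.119.201.33: bits 100011000111011111001001 walk d0:H0→d1:-→d2:-→d3:-→d4:-→d5:-→d6:-→d7:-→d8:-→d9:-→d10:-→d11:-→d12:-→d13:-→d14:-→d15:-→d16:-→d17:-→d18:-→d19:-→d20:-→d21:-→d22:-→d23:-→d24:H0 -> H0

== LOOKUPS ==
["H0","no-route","no-route","H0","H0","H1","H1","H0","H1","H0"]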